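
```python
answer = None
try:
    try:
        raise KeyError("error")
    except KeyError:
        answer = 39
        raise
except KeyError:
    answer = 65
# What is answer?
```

Step-by-step execution trace:
1. Inner try: `raise KeyError("error")` raises KeyError.
2. Inner `except KeyError` matches → answer = 39.
3. bare `raise` re-raises the same KeyError.
4. Outer `except KeyError` matches → answer = 65.
Result: 65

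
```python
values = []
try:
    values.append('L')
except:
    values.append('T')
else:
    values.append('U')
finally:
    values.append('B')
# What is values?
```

Step-by-step execution trace:
1. try: `values.append('L')` → values = ['L']. No exception raised.
2. `except` is skipped.
3. `else` runs: `values.append('U')` → values = ['L', 'U'].
4. `finally` always runs: `values.append('B')` → values = ['L', 'U', 'B'].
Result: ['L', 'U', 'B']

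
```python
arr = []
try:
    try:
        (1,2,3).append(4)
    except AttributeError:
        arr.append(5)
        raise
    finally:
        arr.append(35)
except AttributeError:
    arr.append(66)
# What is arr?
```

Step-by-step execution trace:
1. Inner try: `(1,2,3).append(4)` raises AttributeError.
2. Inner `except AttributeError` matches → `arr.append(5)` → arr = [5].
3. bare `raise` re-raises AttributeError.
4. Inner `finally` runs during unwinding: `arr.append(35)` → arr = [5, 35].
5. Outer `except AttributeError` matches → `arr.append(66)` → arr = [5, 35, 66].
Result: [5, 35, 66]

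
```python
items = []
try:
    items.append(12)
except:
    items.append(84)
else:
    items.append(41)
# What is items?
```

Step-by-step execution trace:
1. try: `items.append(12)` → items = [12]. No exception raised.
2. `except` is skipped.
3. `else` runs (try completed without exception): `items.append(41)` → items = [12, 41].
Result: [12, 41]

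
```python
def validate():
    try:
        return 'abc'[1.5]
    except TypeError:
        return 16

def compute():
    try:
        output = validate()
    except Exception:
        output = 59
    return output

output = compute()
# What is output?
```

Step-by-step execution trace:
1. `compute()` calls `validate()`.
2. In validate: `'abc'[1.5]` raises TypeError; `except TypeError` catches it → returns 16.
3. In compute: `output = validate()` → output = 16. No exception reaches compute.
4. `except Exception` is skipped; compute returns 16.
5. output = 16.
Result: 16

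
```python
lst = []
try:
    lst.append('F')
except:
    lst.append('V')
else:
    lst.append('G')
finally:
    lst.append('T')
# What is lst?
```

Step-by-step execution trace:
1. try: `lst.append('F')` → lst = ['F']. No exception raised.
2. `except` is skipped.
3. `else` runs: `lst.append('G')` → lst = ['F', 'G'].
4. `finally` always runs: `lst.append('T')` → lst = ['F', 'G', 'T'].
Result: ['F', 'G', 'T']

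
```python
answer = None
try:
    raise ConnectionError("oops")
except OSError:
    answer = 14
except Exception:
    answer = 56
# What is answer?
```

Step-by-step execution trace:
1. `raise ConnectionError(...)` raises ConnectionError.
2. `except OSError` matches (ConnectionError is a subclass of OSError) → answer = 14.
3. `except Exception` is not reached.
Result: 14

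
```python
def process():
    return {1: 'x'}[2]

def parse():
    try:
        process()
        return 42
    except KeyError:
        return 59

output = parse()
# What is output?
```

Step-by-step execution trace:
1. `parse()` calls `process()`.
2. `process()` evaluates `{1: 'x'}[2]`, which raises KeyError; it propagates to the caller.
3. `return 42` is not reached.
4. `except KeyError` in parse matches → returns 59.
5. output = 59.
Result: 59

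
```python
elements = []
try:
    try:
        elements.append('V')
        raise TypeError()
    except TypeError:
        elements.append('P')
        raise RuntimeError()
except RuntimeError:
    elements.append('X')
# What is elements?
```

Step-by-step execution trace:
1. Inner try: `elements.append('V')` → elements = ['V'].
2. `raise TypeError()` raises TypeError.
3. Inner `except TypeError` matches → `elements.append('P')` → elements = ['V', 'P'].
4. `raise RuntimeError()` raises RuntimeError; propagates to outer try.
5. Outer `except RuntimeError` matches → `elements.append('X')` → elements = ['V', 'P', 'X'].
Result: ['V', 'P', 'X']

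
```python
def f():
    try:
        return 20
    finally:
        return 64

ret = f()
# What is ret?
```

Step-by-step execution trace:
1. `f()` enters try: `return 20` sets pending return value 20.
2. Before returning, `finally: return 64` runs and overrides the pending return.
3. f() returns 64 → ret = 64.
Result: 64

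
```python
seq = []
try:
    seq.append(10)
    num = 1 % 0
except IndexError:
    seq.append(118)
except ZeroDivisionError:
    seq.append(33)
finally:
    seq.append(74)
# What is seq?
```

Step-by-step execution trace:
1. try: `seq.append(10)` → seq = [10].
2. `num = 1 % 0` raises ZeroDivisionError.
3. `except IndexError` does not match ZeroDivisionError; skipped.
4. `except ZeroDivisionError` matches → `seq.append(33)` → seq = [10, 33].
5. finally always runs: `seq.append(74)` → seq = [10, 33, 74].
Result: [10, 33, 74]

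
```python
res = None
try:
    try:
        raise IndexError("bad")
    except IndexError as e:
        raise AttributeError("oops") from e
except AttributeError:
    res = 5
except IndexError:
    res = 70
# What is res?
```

Step-by-step execution trace:
1. Inner try raises IndexError; inner `except IndexError as e` catches it.
2. `raise AttributeError(...) from e` raises AttributeError (IndexError is attached as __cause__, but only AttributeError is active).
3. Outer `except AttributeError` matches → res = 5.
4. `except IndexError` is not reached.
Result: 5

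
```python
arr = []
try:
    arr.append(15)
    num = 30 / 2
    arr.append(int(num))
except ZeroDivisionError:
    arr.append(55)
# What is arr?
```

Step-by-step execution trace:
1. try: `arr.append(15)` → arr = [15].
2. `num = 30 / 2` → num = 15.0. No exception raised.
3. `arr.append(int(num))` → arr = [15, 15].
4. `except ZeroDivisionError` is skipped (no exception was raised).
Result: [15, 15]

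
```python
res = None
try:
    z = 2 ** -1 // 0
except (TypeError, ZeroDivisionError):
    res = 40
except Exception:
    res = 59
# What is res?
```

Step-by-step execution trace:
1. `z = 2 ** -1 // 0` raises ZeroDivisionError.
2. `except (TypeError, ZeroDivisionError)` matches (ZeroDivisionError is in the tuple) → res = 40.
3. `except Exception` is not reached.
Result: 40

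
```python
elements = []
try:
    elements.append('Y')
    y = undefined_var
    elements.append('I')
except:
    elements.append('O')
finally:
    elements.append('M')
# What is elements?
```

Step-by-step execution trace:
1. try: `elements.append('Y')` → elements = ['Y'].
2. `y = undefined_var` raises NameError; `elements.append('I')` is not reached.
3. bare `except` matches → `elements.append('O')` → elements = ['Y', 'O'].
4. finally always runs: `elements.append('M')` → elements = ['Y', 'O', 'M'].
Result: ['Y', 'O', 'M']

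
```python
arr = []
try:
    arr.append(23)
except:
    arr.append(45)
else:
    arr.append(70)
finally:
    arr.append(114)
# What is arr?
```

Step-by-step execution trace:
1. try: `arr.append(23)` → arr = [23]. No exception raised.
2. `except` is skipped.
3. `else` runs: `arr.append(70)` → arr = [23, 70].
4. `finally` always runs: `arr.append(114)` → arr = [23, 70, 114].
Result: [23, 70, 114]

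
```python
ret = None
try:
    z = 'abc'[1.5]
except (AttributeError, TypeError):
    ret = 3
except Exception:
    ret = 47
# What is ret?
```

Step-by-step execution trace:
1. `z = 'abc'[1.5]` raises TypeError.
2. `except (AttributeError, TypeError)` matches (TypeError is in the tuple) → ret = 3.
3. `except Exception` is not reached.
Result: 3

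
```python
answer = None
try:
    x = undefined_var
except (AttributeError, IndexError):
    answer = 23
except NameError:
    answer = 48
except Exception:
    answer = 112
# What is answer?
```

Step-by-step execution trace:
1. `x = undefined_var` raises NameError.
2. `except (AttributeError, IndexError)` does not match NameError; skipped.
3. `except NameError` matches (exact type match) → answer = 48.
4. `except Exception` is not reached.
Result: 48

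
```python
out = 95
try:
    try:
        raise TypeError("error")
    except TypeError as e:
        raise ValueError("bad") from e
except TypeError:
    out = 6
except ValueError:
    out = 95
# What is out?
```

Step-by-step execution trace:
1. Inner try raises TypeError; inner `except TypeError as e` catches it.
2. `raise ValueError(...) from e` raises ValueError (TypeError is attached as __cause__, but only ValueError is active).
3. Outer `except TypeError` does not match ValueError; skipped.
4. Outer `except ValueError` matches → out = 95.
Result: 95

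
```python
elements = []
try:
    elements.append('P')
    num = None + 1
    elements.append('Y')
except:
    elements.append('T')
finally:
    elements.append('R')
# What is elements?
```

Step-by-step execution trace:
1. try: `elements.append('P')` → elements = ['P'].
2. `num = None + 1` raises TypeError; `elements.append('Y')` is not reached.
3. bare `except` matches → `elements.append('T')` → elements = ['P', 'T'].
4. finally always runs: `elements.append('R')` → elements = ['P', 'T', 'R'].
Result: ['P', 'T', 'R']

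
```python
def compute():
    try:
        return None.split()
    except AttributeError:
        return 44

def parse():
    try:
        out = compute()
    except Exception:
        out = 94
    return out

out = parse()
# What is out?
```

Step-by-step execution trace:
1. `parse()` calls `compute()`.
2. In compute: `None.split()` raises AttributeError; `except AttributeError` catches it → returns 44.
3. In parse: `out = compute()` → out = 44. No exception reaches parse.
4. `except Exception` is skipped; parse returns 44.
5. out = 44.
Result: 44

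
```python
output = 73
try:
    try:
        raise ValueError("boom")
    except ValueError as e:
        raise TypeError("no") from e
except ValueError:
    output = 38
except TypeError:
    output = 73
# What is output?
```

Step-by-step execution trace:
1. Inner try raises ValueError; inner `except ValueError as e` catches it.
2. `raise TypeError(...) from e` raises TypeError (ValueError is attached as __cause__, but only TypeError is active).
3. Outer `except ValueError` does not match TypeError; skipped.
4. Outer `except TypeError` matches → output = 73.
Result: 73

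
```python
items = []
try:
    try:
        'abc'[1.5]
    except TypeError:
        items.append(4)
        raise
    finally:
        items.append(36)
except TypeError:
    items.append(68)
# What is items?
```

Step-by-step execution trace:
1. Inner try: `'abc'[1.5]` raises TypeError.
2. Inner `except TypeError` matches → `items.append(4)` → items = [4].
3. bare `raise` re-raises TypeError.
4. Inner `finally` runs during unwinding: `items.append(36)` → items = [4, 36].
5. Outer `except TypeError` matches → `items.append(68)` → items = [4, 36, 68].
Result: [4, 36, 68]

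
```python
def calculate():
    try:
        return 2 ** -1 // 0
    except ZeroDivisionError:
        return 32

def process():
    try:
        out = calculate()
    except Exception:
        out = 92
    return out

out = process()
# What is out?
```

Step-by-step execution trace:
1. `process()` calls `calculate()`.
2. In calculate: `2 ** -1 // 0` raises ZeroDivisionError; `except ZeroDivisionError` catches it → returns 32.
3. In process: `out = calculate()` → out = 32. No exception reaches process.
4. `except Exception` is skipped; process returns 32.
5. out = 32.
Result: 32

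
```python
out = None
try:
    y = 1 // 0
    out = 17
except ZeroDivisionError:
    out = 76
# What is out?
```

Step-by-step execution trace:
1. `y = 1 // 0` raises ZeroDivisionError.
2. `out = 17` is not reached.
3. `except ZeroDivisionError` matches → out = 76.
Result: 76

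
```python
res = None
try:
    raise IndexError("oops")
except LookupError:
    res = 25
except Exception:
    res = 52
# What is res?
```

Step-by-step execution trace:
1. `raise IndexError(...)` raises IndexError.
2. `except LookupError` matches (IndexError is a subclass of LookupError) → res = 25.
3. `except Exception` is not reached.
Result: 25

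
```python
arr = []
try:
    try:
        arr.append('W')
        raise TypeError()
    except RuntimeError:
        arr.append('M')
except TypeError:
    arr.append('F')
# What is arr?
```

Step-by-step execution trace:
1. Inner try: `arr.append('W')` → arr = ['W'].
2. `raise TypeError()` raises TypeError.
3. Inner `except RuntimeError` does not match TypeError; exception propagates to outer try.
4. Outer `except TypeError` matches → `arr.append('F')` → arr = ['W', 'F'].
Result: ['W', 'F']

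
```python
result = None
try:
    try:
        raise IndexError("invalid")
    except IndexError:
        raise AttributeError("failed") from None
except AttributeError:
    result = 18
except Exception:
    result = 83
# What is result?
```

Step-by-step execution trace:
1. Inner try raises IndexError; inner `except IndexError` catches it.
2. `raise AttributeError(...) from None` raises AttributeError (from None suppresses __context__, but the active exception is still AttributeError).
3. Outer `except AttributeError` matches → result = 18.
4. `except Exception` is not reached.
Result: 18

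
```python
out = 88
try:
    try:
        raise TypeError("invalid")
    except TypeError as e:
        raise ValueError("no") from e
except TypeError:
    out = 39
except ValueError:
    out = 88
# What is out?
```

Step-by-step execution trace:
1. Inner try raises TypeError; inner `except TypeError as e` catches it.
2. `raise ValueError(...) from e` raises ValueError (TypeError is attached as __cause__, but only ValueError is active).
3. Outer `except TypeError` does not match ValueError; skipped.
4. Outer `except ValueError` matches → out = 88.
Result: 88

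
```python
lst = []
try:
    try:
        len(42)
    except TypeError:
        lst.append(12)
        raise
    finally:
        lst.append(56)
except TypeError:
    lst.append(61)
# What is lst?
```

Step-by-step execution trace:
1. Inner try: `len(42)` raises TypeError.
2. Inner `except TypeError` matches → `lst.append(12)` → lst = [12].
3. bare `raise` re-raises TypeError.
4. Inner `finally` runs during unwinding: `lst.append(56)` → lst = [12, 56].
5. Outer `except TypeError` matches → `lst.append(61)` → lst = [12, 56, 61].
Result: [12, 56, 61]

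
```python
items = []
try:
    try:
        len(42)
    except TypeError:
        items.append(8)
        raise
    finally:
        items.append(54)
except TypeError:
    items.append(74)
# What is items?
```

Step-by-step execution trace:
1. Inner try: `len(42)` raises TypeError.
2. Inner `except TypeError` matches → `items.append(8)` → items = [8].
3. bare `raise` re-raises TypeError.
4. Inner `finally` runs during unwinding: `items.append(54)` → items = [8, 54].
5. Outer `except TypeError` matches → `items.append(74)` → items = [8, 54, 74].
Result: [8, 54, 74]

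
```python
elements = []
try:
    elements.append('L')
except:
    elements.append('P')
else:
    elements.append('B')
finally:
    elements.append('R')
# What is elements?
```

Step-by-step execution trace:
1. try: `elements.append('L')` → elements = ['L']. No exception raised.
2. `except` is skipped.
3. `else` runs: `elements.append('B')` → elements = ['L', 'B'].
4. `finally` always runs: `elements.append('R')` → elements = ['L', 'B', 'R'].
Result: ['L', 'B', 'R']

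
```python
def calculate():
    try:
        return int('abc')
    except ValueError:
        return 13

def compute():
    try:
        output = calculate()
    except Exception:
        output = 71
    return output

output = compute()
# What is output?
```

Step-by-step execution trace:
1. `compute()` calls `calculate()`.
2. In calculate: `int('abc')` raises ValueError; `except ValueError` catches it → returns 13.
3. In compute: `output = calculate()` → output = 13. No exception reaches compute.
4. `except Exception` is skipped; compute returns 13.
5. output = 13.
Result: 13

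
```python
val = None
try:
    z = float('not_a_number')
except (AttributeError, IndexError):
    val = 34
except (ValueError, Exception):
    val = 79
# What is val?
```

Step-by-step execution trace:
1. `z = float('not_a_number')` raises ValueError.
2. `except (AttributeError, IndexError)` does not match ValueError; skipped.
3. `except (ValueError, Exception)` matches (ValueError is in the tuple) → val = 79.
Result: 79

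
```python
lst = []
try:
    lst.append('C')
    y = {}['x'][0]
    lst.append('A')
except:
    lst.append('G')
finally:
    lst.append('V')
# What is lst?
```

Step-by-step execution trace:
1. try: `lst.append('C')` → lst = ['C'].
2. `y = {}['x'][0]` raises KeyError; `lst.append('A')` is not reached.
3. bare `except` matches → `lst.append('G')` → lst = ['C', 'G'].
4. finally always runs: `lst.append('V')` → lst = ['C', 'G', 'V'].
Result: ['C', 'G', 'V']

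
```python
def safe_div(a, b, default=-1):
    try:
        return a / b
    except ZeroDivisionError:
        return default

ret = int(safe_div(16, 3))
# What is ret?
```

Step-by-step execution trace:
1. `safe_div(16, 3)` enters try: `return 16 / 3` → returns 5.333333333333333. No exception raised.
2. `except ZeroDivisionError` is skipped.
3. `int(5.333333333333333)` → 5 → ret = 5.
Result: 5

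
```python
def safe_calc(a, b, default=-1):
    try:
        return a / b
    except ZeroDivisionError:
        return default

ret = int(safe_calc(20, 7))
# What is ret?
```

Step-by-step execution trace:
1. `safe_calc(20, 7)` enters try: `return 20 / 7` → returns 2.857142857142857. No exception raised.
2. `except ZeroDivisionError` is skipped.
3. `int(2.857142857142857)` → 2 → ret = 2.
Result: 2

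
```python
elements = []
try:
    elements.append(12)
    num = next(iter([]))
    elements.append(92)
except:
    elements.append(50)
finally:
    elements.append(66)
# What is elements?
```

Step-by-step execution trace:
1. try: `elements.append(12)` → elements = [12].
2. `num = next(iter([]))` raises StopIteration; `elements.append(92)` is not reached.
3. bare `except` matches → `elements.append(50)` → elements = [12, 50].
4. finally always runs: `elements.append(66)` → elements = [12, 50, 66].
Result: [12, 50, 66]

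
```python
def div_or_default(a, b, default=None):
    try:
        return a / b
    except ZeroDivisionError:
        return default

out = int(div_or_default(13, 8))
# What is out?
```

Step-by-step execution trace:
1. `div_or_default(13, 8)` enters try: `return 13 / 8` → returns 1.625. No exception raised.
2. `except ZeroDivisionError` is skipped.
3. `int(1.625)` → 1 → out = 1.
Result: 1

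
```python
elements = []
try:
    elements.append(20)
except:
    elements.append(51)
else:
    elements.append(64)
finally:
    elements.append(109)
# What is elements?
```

Step-by-step execution trace:
1. try: `elements.append(20)` → elements = [20]. No exception raised.
2. `except` is skipped.
3. `else` runs: `elements.append(64)` → elements = [20, 64].
4. `finally` always runs: `elements.append(109)` → elements = [20, 64, 109].
Result: [20, 64, 109]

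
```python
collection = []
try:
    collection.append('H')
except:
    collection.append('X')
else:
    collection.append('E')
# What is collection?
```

Step-by-step execution trace:
1. try: `collection.append('H')` → collection = ['H']. No exception raised.
2. `except` is skipped.
3. `else` runs (try completed without exception): `collection.append('E')` → collection = ['H', 'E'].
Result: ['H', 'E']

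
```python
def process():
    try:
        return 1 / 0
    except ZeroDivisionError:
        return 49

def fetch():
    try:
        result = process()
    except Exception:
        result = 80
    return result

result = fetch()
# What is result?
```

Step-by-step execution trace:
1. `fetch()` calls `process()`.
2. In process: `1 / 0` raises ZeroDivisionError; `except ZeroDivisionError` catches it → returns 49.
3. In fetch: `result = process()` → result = 49. No exception reaches fetch.
4. `except Exception` is skipped; fetch returns 49.
5. result = 49.
Result: 49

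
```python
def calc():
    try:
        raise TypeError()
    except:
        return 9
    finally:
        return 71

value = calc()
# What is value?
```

Step-by-step execution trace:
1. `calc()` enters try: `raise TypeError()` raises TypeError.
2. bare `except` matches → `return 9` sets pending return value 9.
3. Before returning, `finally: return 71` runs and overrides the pending return.
4. calc() returns 71 → value = 71.
Result: 71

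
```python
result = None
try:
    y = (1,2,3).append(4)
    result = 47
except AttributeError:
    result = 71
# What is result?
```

Step-by-step execution trace:
1. `y = (1,2,3).append(4)` raises AttributeError.
2. `result = 47` is not reached.
3. `except AttributeError` matches → result = 71.
Result: 71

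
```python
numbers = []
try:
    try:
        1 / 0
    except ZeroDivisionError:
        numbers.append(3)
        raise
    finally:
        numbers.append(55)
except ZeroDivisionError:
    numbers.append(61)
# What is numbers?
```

Step-by-step execution trace:
1. Inner try: `1 / 0` raises ZeroDivisionError.
2. Inner `except ZeroDivisionError` matches → `numbers.append(3)` → numbers = [3].
3. bare `raise` re-raises ZeroDivisionError.
4. Inner `finally` runs during unwinding: `numbers.append(55)` → numbers = [3, 55].
5. Outer `except ZeroDivisionError` matches → `numbers.append(61)` → numbers = [3, 55, 61].
Result: [3, 55, 61]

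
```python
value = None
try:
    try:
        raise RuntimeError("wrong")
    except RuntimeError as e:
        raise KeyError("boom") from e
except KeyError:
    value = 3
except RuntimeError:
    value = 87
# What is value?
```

Step-by-step execution trace:
1. Inner try raises RuntimeError; inner `except RuntimeError as e` catches it.
2. `raise KeyError(...) from e` raises KeyError (RuntimeError is attached as __cause__, but only KeyError is active).
3. Outer `except KeyError` matches → value = 3.
4. `except RuntimeError` is not reached.
Result: 3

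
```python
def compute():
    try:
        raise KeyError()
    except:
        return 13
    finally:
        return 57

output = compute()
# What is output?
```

Step-by-step execution trace:
1. `compute()` enters try: `raise KeyError()` raises KeyError.
2. bare `except` matches → `return 13` sets pending return value 13.
3. Before returning, `finally: return 57` runs and overrides the pending return.
4. compute() returns 57 → output = 57.
Result: 57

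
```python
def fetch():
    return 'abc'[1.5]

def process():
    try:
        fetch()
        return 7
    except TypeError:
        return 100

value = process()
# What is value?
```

Step-by-step execution trace:
1. `process()` calls `fetch()`.
2. `fetch()` evaluates `'abc'[1.5]`, which raises TypeError; it propagates to the caller.
3. `return 7` is not reached.
4. `except TypeError` in process matches → returns 100.
5. value = 100.
Result: 100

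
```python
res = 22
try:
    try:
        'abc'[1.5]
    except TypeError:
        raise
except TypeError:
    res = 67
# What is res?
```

Step-by-step execution trace:
1. Inner try: `'abc'[1.5]` raises TypeError.
2. Inner `except TypeError` matches; bare `raise` re-raises the same TypeError.
3. Outer `except TypeError` matches → res = 67.
Result: 67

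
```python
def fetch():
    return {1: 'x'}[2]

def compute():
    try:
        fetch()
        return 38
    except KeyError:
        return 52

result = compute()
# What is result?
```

Step-by-step execution trace:
1. `compute()` calls `fetch()`.
2. `fetch()` evaluates `{1: 'x'}[2]`, which raises KeyError; it propagates to the caller.
3. `return 38` is not reached.
4. `except KeyError` in compute matches → returns 52.
5. result = 52.
Result: 52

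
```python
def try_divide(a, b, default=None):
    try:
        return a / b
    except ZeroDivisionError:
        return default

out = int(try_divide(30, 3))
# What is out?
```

Step-by-step execution trace:
1. `try_divide(30, 3)` enters try: `return 30 / 3` → returns 10.0. No exception raised.
2. `except ZeroDivisionError` is skipped.
3. `int(10.0)` → 10 → out = 10.
Result: 10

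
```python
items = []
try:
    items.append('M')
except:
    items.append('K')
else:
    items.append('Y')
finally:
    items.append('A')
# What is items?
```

Step-by-step execution trace:
1. try: `items.append('M')` → items = ['M']. No exception raised.
2. `except` is skipped.
3. `else` runs: `items.append('Y')` → items = ['M', 'Y'].
4. `finally` always runs: `items.append('A')` → items = ['M', 'Y', 'A'].
Result: ['M', 'Y', 'A']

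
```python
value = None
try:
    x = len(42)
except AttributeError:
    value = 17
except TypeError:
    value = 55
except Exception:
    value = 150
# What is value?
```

Step-by-step execution trace:
1. `x = len(42)` raises TypeError.
2. `except AttributeError` does not match TypeError; skipped.
3. `except TypeError` matches → value = 55.
4. Remaining except clauses are skipped.
Result: 55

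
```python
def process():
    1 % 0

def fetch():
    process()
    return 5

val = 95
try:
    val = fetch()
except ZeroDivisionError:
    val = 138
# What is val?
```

Step-by-step execution trace:
1. val starts at 95.
2. try: `fetch()` calls `process()`.
3. `process()` evaluates `1 % 0`, which raises ZeroDivisionError; it propagates through fetch (uncaught).
4. `return 5` in fetch is not reached; the assignment to val does not complete.
5. `except ZeroDivisionError` matches → val = 138.
Result: 138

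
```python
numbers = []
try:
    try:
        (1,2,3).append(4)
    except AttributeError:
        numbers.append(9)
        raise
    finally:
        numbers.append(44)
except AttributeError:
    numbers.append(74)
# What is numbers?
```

Step-by-step execution trace:
1. Inner try: `(1,2,3).append(4)` raises AttributeError.
2. Inner `except AttributeError` matches → `numbers.append(9)` → numbers = [9].
3. bare `raise` re-raises AttributeError.
4. Inner `finally` runs during unwinding: `numbers.append(44)` → numbers = [9, 44].
5. Outer `except AttributeError` matches → `numbers.append(74)` → numbers = [9, 44, 74].
Result: [9, 44, 74]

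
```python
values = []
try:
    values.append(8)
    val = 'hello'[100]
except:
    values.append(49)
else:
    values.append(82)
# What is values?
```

Step-by-step execution trace:
1. try: `values.append(8)` → values = [8].
2. `val = 'hello'[100]` raises IndexError.
3. bare `except` matches → `values.append(49)` → values = [8, 49].
4. `else` is skipped (an exception was raised).
Result: [8, 49]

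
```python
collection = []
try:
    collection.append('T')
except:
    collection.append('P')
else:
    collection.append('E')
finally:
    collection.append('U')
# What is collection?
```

Step-by-step execution trace:
1. try: `collection.append('T')` → collection = ['T']. No exception raised.
2. `except` is skipped.
3. `else` runs: `collection.append('E')` → collection = ['T', 'E'].
4. `finally` always runs: `collection.append('U')` → collection = ['T', 'E', 'U'].
Result: ['T', 'E', 'U']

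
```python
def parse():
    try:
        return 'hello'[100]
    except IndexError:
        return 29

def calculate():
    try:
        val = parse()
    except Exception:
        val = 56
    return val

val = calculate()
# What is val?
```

Step-by-step execution trace:
1. `calculate()` calls `parse()`.
2. In parse: `'hello'[100]` raises IndexError; `except IndexError` catches it → returns 29.
3. In calculate: `val = parse()` → val = 29. No exception reaches calculate.
4. `except Exception` is skipped; calculate returns 29.
5. val = 29.
Result: 29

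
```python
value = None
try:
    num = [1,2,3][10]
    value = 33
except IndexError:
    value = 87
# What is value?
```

Step-by-step execution trace:
1. `num = [1,2,3][10]` raises IndexError.
2. `value = 33` is not reached.
3. `except IndexError` matches → value = 87.
Result: 87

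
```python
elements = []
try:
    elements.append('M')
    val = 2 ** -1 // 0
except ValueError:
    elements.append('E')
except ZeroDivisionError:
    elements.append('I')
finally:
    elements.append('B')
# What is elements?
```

Step-by-step execution trace:
1. try: `elements.append('M')` → elements = ['M'].
2. `val = 2 ** -1 // 0` raises ZeroDivisionError.
3. `except ValueError` does not match ZeroDivisionError; skipped.
4. `except ZeroDivisionError` matches → `elements.append('I')` → elements = ['M', 'I'].
5. finally always runs: `elements.append('B')` → elements = ['M', 'I', 'B'].
Result: ['M', 'I', 'B']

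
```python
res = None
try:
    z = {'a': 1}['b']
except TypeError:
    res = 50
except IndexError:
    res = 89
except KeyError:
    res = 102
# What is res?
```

Step-by-step execution trace:
1. `z = {'a': 1}['b']` raises KeyError.
2. `except TypeError` does not match KeyError; skipped.
3. `except IndexError` does not match KeyError; skipped.
4. `except KeyError` matches → res = 102.
Result: 102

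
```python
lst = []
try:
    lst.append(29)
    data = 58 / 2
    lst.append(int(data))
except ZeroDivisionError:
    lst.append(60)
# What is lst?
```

Step-by-step execution trace:
1. try: `lst.append(29)` → lst = [29].
2. `data = 58 / 2` → data = 29.0. No exception raised.
3. `lst.append(int(data))` → lst = [29, 29].
4. `except ZeroDivisionError` is skipped (no exception was raised).
Result: [29, 29]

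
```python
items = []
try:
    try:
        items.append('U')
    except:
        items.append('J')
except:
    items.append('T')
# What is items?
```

Step-by-step execution trace:
1. Inner try: `items.append('U')` → items = ['U']. No exception raised.
2. Inner `except` is skipped.
3. Inner try completes normally; outer `except` is skipped.
Result: ['U']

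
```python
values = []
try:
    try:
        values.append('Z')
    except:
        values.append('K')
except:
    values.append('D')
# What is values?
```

Step-by-step execution trace:
1. Inner try: `values.append('Z')` → values = ['Z']. No exception raised.
2. Inner `except` is skipped.
3. Inner try completes normally; outer `except` is skipped.
Result: ['Z']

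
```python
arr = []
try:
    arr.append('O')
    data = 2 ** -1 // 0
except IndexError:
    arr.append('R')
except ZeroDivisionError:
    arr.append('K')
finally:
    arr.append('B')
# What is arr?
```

Step-by-step execution trace:
1. try: `arr.append('O')` → arr = ['O'].
2. `data = 2 ** -1 // 0` raises ZeroDivisionError.
3. `except IndexError` does not match ZeroDivisionError; skipped.
4. `except ZeroDivisionError` matches → `arr.append('K')` → arr = ['O', 'K'].
5. finally always runs: `arr.append('B')` → arr = ['O', 'K', 'B'].
Result: ['O', 'K', 'B']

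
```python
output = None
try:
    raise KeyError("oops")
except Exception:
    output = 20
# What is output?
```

Step-by-step execution trace:
1. `raise KeyError(...)` raises KeyError.
2. `except Exception` matches (KeyError is a subclass of Exception) → output = 20.
Result: 20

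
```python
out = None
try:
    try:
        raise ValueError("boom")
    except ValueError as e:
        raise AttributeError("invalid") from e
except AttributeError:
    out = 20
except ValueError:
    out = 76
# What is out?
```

Step-by-step execution trace:
1. Inner try raises ValueError; inner `except ValueError as e` catches it.
2. `raise AttributeError(...) from e` raises AttributeError (ValueError is attached as __cause__, but only AttributeError is active).
3. Outer `except AttributeError` matches → out = 20.
4. `except ValueError` is not reached.
Result: 20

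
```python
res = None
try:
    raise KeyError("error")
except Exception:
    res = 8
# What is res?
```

Step-by-step execution trace:
1. `raise KeyError(...)` raises KeyError.
2. `except Exception` matches (KeyError is a subclass of Exception) → res = 8.
Result: 8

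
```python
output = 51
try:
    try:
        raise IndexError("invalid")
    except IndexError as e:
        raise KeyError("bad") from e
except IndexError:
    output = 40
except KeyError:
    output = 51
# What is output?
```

Step-by-step execution trace:
1. Inner try raises IndexError; inner `except IndexError as e` catches it.
2. `raise KeyError(...) from e` raises KeyError (IndexError is attached as __cause__, but only KeyError is active).
3. Outer `except IndexError` does not match KeyError; skipped.
4. Outer `except KeyError` matches → output = 51.
Result: 51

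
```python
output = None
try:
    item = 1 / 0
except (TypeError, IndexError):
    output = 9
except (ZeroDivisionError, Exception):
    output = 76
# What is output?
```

Step-by-step execution trace:
1. `item = 1 / 0` raises ZeroDivisionError.
2. `except (TypeError, IndexError)` does not match ZeroDivisionError; skipped.
3. `except (ZeroDivisionError, Exception)` matches (ZeroDivisionError is in the tuple) → output = 76.
Result: 76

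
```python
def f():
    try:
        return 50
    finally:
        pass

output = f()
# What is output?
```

Step-by-step execution trace:
1. `f()` enters try: `return 50` sets pending return value 50.
2. Before returning, `finally: pass` runs (no effect).
3. f() returns 50 → output = 50.
Result: 50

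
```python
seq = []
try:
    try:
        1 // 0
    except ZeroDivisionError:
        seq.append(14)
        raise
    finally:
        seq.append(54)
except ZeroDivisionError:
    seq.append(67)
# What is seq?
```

Step-by-step execution trace:
1. Inner try: `1 // 0` raises ZeroDivisionError.
2. Inner `except ZeroDivisionError` matches → `seq.append(14)` → seq = [14].
3. bare `raise` re-raises ZeroDivisionError.
4. Inner `finally` runs during unwinding: `seq.append(54)` → seq = [14, 54].
5. Outer `except ZeroDivisionError` matches → `seq.append(67)` → seq = [14, 54, 67].
Result: [14, 54, 67]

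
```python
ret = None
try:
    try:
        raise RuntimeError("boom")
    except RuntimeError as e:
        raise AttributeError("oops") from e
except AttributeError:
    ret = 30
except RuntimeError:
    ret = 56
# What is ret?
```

Step-by-step execution trace:
1. Inner try raises RuntimeError; inner `except RuntimeError as e` catches it.
2. `raise AttributeError(...) from e` raises AttributeError (RuntimeError is attached as __cause__, but only AttributeError is active).
3. Outer `except AttributeError` matches → ret = 30.
4. `except RuntimeError` is not reached.
Result: 30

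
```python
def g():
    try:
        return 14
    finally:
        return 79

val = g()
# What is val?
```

Step-by-step execution trace:
1. `g()` enters try: `return 14` sets pending return value 14.
2. Before returning, `finally: return 79` runs and overrides the pending return.
3. g() returns 79 → val = 79.
Result: 79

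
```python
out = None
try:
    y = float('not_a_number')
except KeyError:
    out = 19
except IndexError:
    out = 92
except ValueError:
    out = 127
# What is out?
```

Step-by-step execution trace:
1. `y = float('not_a_number')` raises ValueError.
2. `except KeyError` does not match ValueError; skipped.
3. `except IndexError` does not match ValueError; skipped.
4. `except ValueError` matches → out = 127.
Result: 127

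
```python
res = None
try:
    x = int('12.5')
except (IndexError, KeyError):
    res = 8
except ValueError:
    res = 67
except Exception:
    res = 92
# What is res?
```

Step-by-step execution trace:
1. `x = int('12.5')` raises ValueError.
2. `except (IndexError, KeyError)` does not match ValueError; skipped.
3. `except ValueError` matches (exact type match) → res = 67.
4. `except Exception` is not reached.
Result: 67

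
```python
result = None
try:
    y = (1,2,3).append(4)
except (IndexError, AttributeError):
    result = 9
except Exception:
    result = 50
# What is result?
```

Step-by-step execution trace:
1. `y = (1,2,3).append(4)` raises AttributeError.
2. `except (IndexError, AttributeError)` matches (AttributeError is in the tuple) → result = 9.
3. `except Exception` is not reached.
Result: 9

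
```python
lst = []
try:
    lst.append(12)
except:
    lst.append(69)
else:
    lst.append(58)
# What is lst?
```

Step-by-step execution trace:
1. try: `lst.append(12)` → lst = [12]. No exception raised.
2. `except` is skipped.
3. `else` runs (try completed without exception): `lst.append(58)` → lst = [12, 58].
Result: [12, 58]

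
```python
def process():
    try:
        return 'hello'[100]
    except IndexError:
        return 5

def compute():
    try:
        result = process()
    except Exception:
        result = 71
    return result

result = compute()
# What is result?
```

Step-by-step execution trace:
1. `compute()` calls `process()`.
2. In process: `'hello'[100]` raises IndexError; `except IndexError` catches it → returns 5.
3. In compute: `result = process()` → result = 5. No exception reaches compute.
4. `except Exception` is skipped; compute returns 5.
5. result = 5.
Result: 5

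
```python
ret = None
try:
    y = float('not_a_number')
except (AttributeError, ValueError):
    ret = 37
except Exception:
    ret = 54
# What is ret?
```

Step-by-step execution trace:
1. `y = float('not_a_number')` raises ValueError.
2. `except (AttributeError, ValueError)` matches (ValueError is in the tuple) → ret = 37.
3. `except Exception` is not reached.
Result: 37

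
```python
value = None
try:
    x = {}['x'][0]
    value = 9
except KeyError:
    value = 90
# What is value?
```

Step-by-step execution trace:
1. `x = {}['x'][0]` raises KeyError.
2. `value = 9` is not reached.
3. `except KeyError` matches → value = 90.
Result: 90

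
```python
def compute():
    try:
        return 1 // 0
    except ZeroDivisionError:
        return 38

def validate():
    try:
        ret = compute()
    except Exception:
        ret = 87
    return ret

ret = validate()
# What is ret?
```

Step-by-step execution trace:
1. `validate()` calls `compute()`.
2. In compute: `1 // 0` raises ZeroDivisionError; `except ZeroDivisionError` catches it → returns 38.
3. In validate: `ret = compute()` → ret = 38. No exception reaches validate.
4. `except Exception` is skipped; validate returns 38.
5. ret = 38.
Result: 38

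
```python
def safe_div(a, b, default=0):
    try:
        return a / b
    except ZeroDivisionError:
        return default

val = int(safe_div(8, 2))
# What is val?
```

Step-by-step execution trace:
1. `safe_div(8, 2)` enters try: `return 8 / 2` → returns 4.0. No exception raised.
2. `except ZeroDivisionError` is skipped.
3. `int(4.0)` → 4 → val = 4.
Result: 4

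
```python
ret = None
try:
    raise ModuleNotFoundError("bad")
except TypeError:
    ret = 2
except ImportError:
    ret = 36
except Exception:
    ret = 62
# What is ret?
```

Step-by-step execution trace:
1. `raise ModuleNotFoundError(...)` raises ModuleNotFoundError.
2. `except TypeError` does not match (ModuleNotFoundError is not a subclass of TypeError); skipped.
3. `except ImportError` matches (ModuleNotFoundError is a subclass of ImportError) → ret = 36.
4. `except Exception` is not reached.
Result: 36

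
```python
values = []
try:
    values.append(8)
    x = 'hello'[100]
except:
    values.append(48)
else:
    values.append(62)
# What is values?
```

Step-by-step execution trace:
1. try: `values.append(8)` → values = [8].
2. `x = 'hello'[100]` raises IndexError.
3. bare `except` matches → `values.append(48)` → values = [8, 48].
4. `else` is skipped (an exception was raised).
Result: [8, 48]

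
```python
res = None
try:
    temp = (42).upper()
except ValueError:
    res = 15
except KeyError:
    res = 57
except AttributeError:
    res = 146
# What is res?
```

Step-by-step execution trace:
1. `temp = (42).upper()` raises AttributeError.
2. `except ValueError` does not match AttributeError; skipped.
3. `except KeyError` does not match AttributeError; skipped.
4. `except AttributeError` matches → res = 146.
Result: 146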